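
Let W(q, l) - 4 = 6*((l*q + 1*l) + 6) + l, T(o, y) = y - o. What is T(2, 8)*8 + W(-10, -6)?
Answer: 406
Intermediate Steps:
W(q, l) = 40 + 7*l + 6*l*q (W(q, l) = 4 + (6*((l*q + 1*l) + 6) + l) = 4 + (6*((l*q + l) + 6) + l) = 4 + (6*((l + l*q) + 6) + l) = 4 + (6*(6 + l + l*q) + l) = 4 + ((36 + 6*l + 6*l*q) + l) = 4 + (36 + 7*l + 6*l*q) = 40 + 7*l + 6*l*q)
T(2, 8)*8 + W(-10, -6) = (8 - 1*2)*8 + (40 + 7*(-6) + 6*(-6)*(-10)) = (8 - 2)*8 + (40 - 42 + 360) = 6*8 + 358 = 48 + 358 = 406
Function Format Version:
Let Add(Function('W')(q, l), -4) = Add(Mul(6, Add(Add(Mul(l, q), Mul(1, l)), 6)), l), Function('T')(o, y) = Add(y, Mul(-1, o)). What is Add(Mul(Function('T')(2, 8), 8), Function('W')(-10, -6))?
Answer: 406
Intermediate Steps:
Function('W')(q, l) = Add(40, Mul(7, l), Mul(6, l, q)) (Function('W')(q, l) = Add(4, Add(Mul(6, Add(Add(Mul(l, q), Mul(1, l)), 6)), l)) = Add(4, Add(Mul(6, Add(Add(Mul(l, q), l), 6)), l)) = Add(4, Add(Mul(6, Add(Add(l, Mul(l, q)), 6)), l)) = Add(4, Add(Mul(6, Add(6, l, Mul(l, q))), l)) = Add(4, Add(Add(36, Mul(6, l), Mul(6, l, q)), l)) = Add(4, Add(36, Mul(7, l), Mul(6, l, q))) = Add(40, Mul(7, l), Mul(6, l, q)))
Add(Mul(Function('T')(2, 8), 8), Function('W')(-10, -6)) = Add(Mul(Add(8, Mul(-1, 2)), 8), Add(40, Mul(7, -6), Mul(6, -6, -10))) = Add(Mul(Add(8, -2), 8), Add(40, -42, 360)) = Add(Mul(6, 8), 358) = Add(48, 358) = 406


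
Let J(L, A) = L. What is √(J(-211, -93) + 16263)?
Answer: 2*√4013 ≈ 126.70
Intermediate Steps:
√(J(-211, -93) + 16263) = √(-211 + 16263) = √16052 = 2*√4013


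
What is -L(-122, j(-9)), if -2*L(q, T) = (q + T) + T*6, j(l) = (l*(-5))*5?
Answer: 1453/2 ≈ 726.50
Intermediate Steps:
j(l) = -25*l (j(l) = -5*l*5 = -25*l)
L(q, T) = -7*T/2 - q/2 (L(q, T) = -((q + T) + T*6)/2 = -((T + q) + 6*T)/2 = -(q + 7*T)/2 = -7*T/2 - q/2)
-L(-122, j(-9)) = -(-(-175)*(-9)/2 - ½*(-122)) = -(-7/2*225 + 61) = -(-1575/2 + 61) = -1*(-1453/2) = 1453/2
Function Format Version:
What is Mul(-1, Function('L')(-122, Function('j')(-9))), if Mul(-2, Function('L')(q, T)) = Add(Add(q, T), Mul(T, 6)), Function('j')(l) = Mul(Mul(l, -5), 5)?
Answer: Rational(1453, 2) ≈ 726.50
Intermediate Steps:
Function('j')(l) = Mul(-25, l) (Function('j')(l) = Mul(Mul(-5, l), 5) = Mul(-25, l))
Function('L')(q, T) = Add(Mul(Rational(-7, 2), T), Mul(Rational(-1, 2), q)) (Function('L')(q, T) = Mul(Rational(-1, 2), Add(Add(q, T), Mul(T, 6))) = Mul(Rational(-1, 2), Add(Add(T, q), Mul(6, T))) = Mul(Rational(-1, 2), Add(q, Mul(7, T))) = Add(Mul(Rational(-7, 2), T), Mul(Rational(-1, 2), q)))
Mul(-1, Function('L')(-122, Function('j')(-9))) = Mul(-1, Add(Mul(Rational(-7, 2), Mul(-25, -9)), Mul(Rational(-1, 2), -122))) = Mul(-1, Add(Mul(Rational(-7, 2), 225), 61)) = Mul(-1, Add(Rational(-1575, 2), 61)) = Mul(-1, Rational(-1453, 2)) = Rational(1453, 2)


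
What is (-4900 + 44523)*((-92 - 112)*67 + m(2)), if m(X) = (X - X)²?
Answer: -541567164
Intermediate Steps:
m(X) = 0 (m(X) = 0² = 0)
(-4900 + 44523)*((-92 - 112)*67 + m(2)) = (-4900 + 44523)*((-92 - 112)*67 + 0) = 39623*(-204*67 + 0) = 39623*(-13668 + 0) = 39623*(-13668) = -541567164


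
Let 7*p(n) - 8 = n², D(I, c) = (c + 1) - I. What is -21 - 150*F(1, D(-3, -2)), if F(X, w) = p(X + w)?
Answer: -2697/7 ≈ -385.29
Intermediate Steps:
D(I, c) = 1 + c - I (D(I, c) = (1 + c) - I = 1 + c - I)
p(n) = 8/7 + n²/7
F(X, w) = 8/7 + (X + w)²/7
-21 - 150*F(1, D(-3, -2)) = -21 - 150*(8/7 + (1 + (1 - 2 - 1*(-3)))²/7) = -21 - 150*(8/7 + (1 + (1 - 2 + 3))²/7) = -21 - 150*(8/7 + (1 + 2)²/7) = -21 - 150*(8/7 + (⅐)*3²) = -21 - 150*(8/7 + (⅐)*9) = -21 - 150*(8/7 + 9/7) = -21 - 150*17/7 = -21 - 2550/7 = -2697/7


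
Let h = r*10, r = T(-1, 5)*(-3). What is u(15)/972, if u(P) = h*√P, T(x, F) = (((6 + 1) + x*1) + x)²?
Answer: -125*√15/162 ≈ -2.9884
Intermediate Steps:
T(x, F) = (7 + 2*x)² (T(x, F) = ((7 + x) + x)² = (7 + 2*x)²)
r = -75 (r = (7 + 2*(-1))²*(-3) = (7 - 2)²*(-3) = 5²*(-3) = 25*(-3) = -75)
h = -750 (h = -75*10 = -750)
u(P) = -750*√P
u(15)/972 = -750*√15/972 = -750*√15*(1/972) = -125*√15/162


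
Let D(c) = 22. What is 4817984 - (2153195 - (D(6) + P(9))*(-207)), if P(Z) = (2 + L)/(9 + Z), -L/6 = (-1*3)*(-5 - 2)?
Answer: 2661661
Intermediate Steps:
L = -126 (L = -6*(-1*3)*(-5 - 2) = -(-18)*(-7) = -6*21 = -126)
P(Z) = -124/(9 + Z) (P(Z) = (2 - 126)/(9 + Z) = -124/(9 + Z))
4817984 - (2153195 - (D(6) + P(9))*(-207)) = 4817984 - (2153195 - (22 - 124/(9 + 9))*(-207)) = 4817984 - (2153195 - (22 - 124/18)*(-207)) = 4817984 - (2153195 - (22 - 124*1/18)*(-207)) = 4817984 - (2153195 - (22 - 62/9)*(-207)) = 4817984 - (2153195 - 136*(-207)/9) = 4817984 - (2153195 - 1*(-3128)) = 4817984 - (2153195 + 3128) = 4817984 - 1*2156323 = 4817984 - 2156323 = 2661661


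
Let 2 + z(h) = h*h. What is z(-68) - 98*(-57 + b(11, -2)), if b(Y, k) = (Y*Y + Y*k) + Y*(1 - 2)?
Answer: 1584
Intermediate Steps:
z(h) = -2 + h² (z(h) = -2 + h*h = -2 + h²)
b(Y, k) = Y² - Y + Y*k (b(Y, k) = (Y² + Y*k) + Y*(-1) = (Y² + Y*k) - Y = Y² - Y + Y*k)
z(-68) - 98*(-57 + b(11, -2)) = (-2 + (-68)²) - 98*(-57 + 11*(-1 + 11 - 2)) = (-2 + 4624) - 98*(-57 + 11*8) = 4622 - 98*(-57 + 88) = 4622 - 98*31 = 4622 - 1*3038 = 4622 - 3038 = 1584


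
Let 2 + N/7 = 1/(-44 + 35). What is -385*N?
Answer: 51205/9 ≈ 5689.4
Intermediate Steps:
N = -133/9 (N = -14 + 7/(-44 + 35) = -14 + 7/(-9) = -14 + 7*(-⅑) = -14 - 7/9 = -133/9 ≈ -14.778)
-385*N = -385*(-133/9) = 51205/9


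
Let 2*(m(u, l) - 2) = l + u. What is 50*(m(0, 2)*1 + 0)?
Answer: 150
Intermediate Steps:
m(u, l) = 2 + l/2 + u/2 (m(u, l) = 2 + (l + u)/2 = 2 + (l/2 + u/2) = 2 + l/2 + u/2)
50*(m(0, 2)*1 + 0) = 50*((2 + (½)*2 + (½)*0)*1 + 0) = 50*((2 + 1 + 0)*1 + 0) = 50*(3*1 + 0) = 50*(3 + 0) = 50*3 = 150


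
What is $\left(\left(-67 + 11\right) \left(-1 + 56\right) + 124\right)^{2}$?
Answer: $8737936$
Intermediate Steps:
$\left(\left(-67 + 11\right) \left(-1 + 56\right) + 124\right)^{2} = \left(\left(-56\right) 55 + 124\right)^{2} = \left(-3080 + 124\right)^{2} = \left(-2956\right)^{2} = 8737936$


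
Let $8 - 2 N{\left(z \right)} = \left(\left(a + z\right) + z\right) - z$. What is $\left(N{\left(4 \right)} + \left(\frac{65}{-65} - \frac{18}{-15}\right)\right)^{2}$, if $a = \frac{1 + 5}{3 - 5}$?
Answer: $\frac{1369}{100} \approx 13.69$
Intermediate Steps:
$a = -3$ ($a = \frac{6}{-2} = 6 \left(- \frac{1}{2}\right) = -3$)
$N{\left(z \right)} = \frac{11}{2} - \frac{z}{2}$ ($N{\left(z \right)} = 4 - \frac{\left(\left(-3 + z\right) + z\right) - z}{2} = 4 - \frac{\left(-3 + 2 z\right) - z}{2} = 4 - \frac{-3 + z}{2} = 4 - \left(- \frac{3}{2} + \frac{z}{2}\right) = \frac{11}{2} - \frac{z}{2}$)
$\left(N{\left(4 \right)} + \left(\frac{65}{-65} - \frac{18}{-15}\right)\right)^{2} = \left(\left(\frac{11}{2} - 2\right) + \left(\frac{65}{-65} - \frac{18}{-15}\right)\right)^{2} = \left(\left(\frac{11}{2} - 2\right) + \left(65 \left(- \frac{1}{65}\right) - - \frac{6}{5}\right)\right)^{2} = \left(\frac{7}{2} + \left(-1 + \frac{6}{5}\right)\right)^{2} = \left(\frac{7}{2} + \frac{1}{5}\right)^{2} = \left(\frac{37}{10}\right)^{2} = \frac{1369}{100}$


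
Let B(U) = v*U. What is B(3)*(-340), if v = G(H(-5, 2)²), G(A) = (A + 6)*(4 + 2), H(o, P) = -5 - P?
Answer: -336600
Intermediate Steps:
G(A) = 36 + 6*A (G(A) = (6 + A)*6 = 36 + 6*A)
v = 330 (v = 36 + 6*(-5 - 1*2)² = 36 + 6*(-5 - 2)² = 36 + 6*(-7)² = 36 + 6*49 = 36 + 294 = 330)
B(U) = 330*U
B(3)*(-340) = (330*3)*(-340) = 990*(-340) = -336600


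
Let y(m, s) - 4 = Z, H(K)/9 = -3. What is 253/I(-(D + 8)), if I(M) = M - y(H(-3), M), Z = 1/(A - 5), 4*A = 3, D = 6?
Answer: -4301/302 ≈ -14.242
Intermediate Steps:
H(K) = -27 (H(K) = 9*(-3) = -27)
A = ¾ (A = (¼)*3 = ¾ ≈ 0.75000)
Z = -4/17 (Z = 1/(¾ - 5) = 1/(-17/4) = -4/17 ≈ -0.23529)
y(m, s) = 64/17 (y(m, s) = 4 - 4/17 = 64/17)
I(M) = -64/17 + M (I(M) = M - 1*64/17 = M - 64/17 = -64/17 + M)
253/I(-(D + 8)) = 253/(-64/17 - (6 + 8)) = 253/(-64/17 - 1*14) = 253/(-64/17 - 14) = 253/(-302/17) = 253*(-17/302) = -4301/302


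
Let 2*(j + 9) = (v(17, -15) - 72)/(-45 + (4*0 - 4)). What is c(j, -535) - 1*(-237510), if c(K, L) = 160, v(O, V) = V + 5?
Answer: 237670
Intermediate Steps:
v(O, V) = 5 + V
j = -400/49 (j = -9 + (((5 - 15) - 72)/(-45 + (4*0 - 4)))/2 = -9 + ((-10 - 72)/(-45 + (0 - 4)))/2 = -9 + (-82/(-45 - 4))/2 = -9 + (-82/(-49))/2 = -9 + (-82*(-1/49))/2 = -9 + (½)*(82/49) = -9 + 41/49 = -400/49 ≈ -8.1633)
c(j, -535) - 1*(-237510) = 160 - 1*(-237510) = 160 + 237510 = 237670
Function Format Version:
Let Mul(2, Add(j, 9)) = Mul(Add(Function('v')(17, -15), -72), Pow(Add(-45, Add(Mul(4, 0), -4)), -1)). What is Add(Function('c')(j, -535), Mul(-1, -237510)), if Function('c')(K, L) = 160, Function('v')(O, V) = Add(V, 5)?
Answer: 237670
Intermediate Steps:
Function('v')(O, V) = Add(5, V)
j = Rational(-400, 49) (j = Add(-9, Mul(Rational(1, 2), Mul(Add(Add(5, -15), -72), Pow(Add(-45, Add(Mul(4, 0), -4)), -1)))) = Add(-9, Mul(Rational(1, 2), Mul(Add(-10, -72), Pow(Add(-45, Add(0, -4)), -1)))) = Add(-9, Mul(Rational(1, 2), Mul(-82, Pow(Add(-45, -4), -1)))) = Add(-9, Mul(Rational(1, 2), Mul(-82, Pow(-49, -1)))) = Add(-9, Mul(Rational(1, 2), Mul(-82, Rational(-1, 49)))) = Add(-9, Mul(Rational(1, 2), Rational(82, 49))) = Add(-9, Rational(41, 49)) = Rational(-400, 49) ≈ -8.1633)
Add(Function('c')(j, -535), Mul(-1, -237510)) = Add(160, Mul(-1, -237510)) = Add(160, 237510) = 237670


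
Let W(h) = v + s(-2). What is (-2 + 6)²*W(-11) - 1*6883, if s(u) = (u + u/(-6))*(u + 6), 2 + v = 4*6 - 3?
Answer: -20057/3 ≈ -6685.7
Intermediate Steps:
v = 19 (v = -2 + (4*6 - 3) = -2 + (24 - 3) = -2 + 21 = 19)
s(u) = 5*u*(6 + u)/6 (s(u) = (u + u*(-⅙))*(6 + u) = (u - u/6)*(6 + u) = (5*u/6)*(6 + u) = 5*u*(6 + u)/6)
W(h) = 37/3 (W(h) = 19 + (⅚)*(-2)*(6 - 2) = 19 + (⅚)*(-2)*4 = 19 - 20/3 = 37/3)
(-2 + 6)²*W(-11) - 1*6883 = (-2 + 6)²*(37/3) - 1*6883 = 4²*(37/3) - 6883 = 16*(37/3) - 6883 = 592/3 - 6883 = -20057/3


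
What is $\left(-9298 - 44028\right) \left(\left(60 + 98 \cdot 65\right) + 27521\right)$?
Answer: $-1810471026$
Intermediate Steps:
$\left(-9298 - 44028\right) \left(\left(60 + 98 \cdot 65\right) + 27521\right) = - 53326 \left(\left(60 + 6370\right) + 27521\right) = - 53326 \left(6430 + 27521\right) = \left(-53326\right) 33951 = -1810471026$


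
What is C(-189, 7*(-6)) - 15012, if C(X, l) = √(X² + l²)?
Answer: -15012 + 21*√85 ≈ -14818.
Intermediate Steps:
C(-189, 7*(-6)) - 15012 = √((-189)² + (7*(-6))²) - 15012 = √(35721 + (-42)²) - 15012 = √(35721 + 1764) - 15012 = √37485 - 15012 = 21*√85 - 15012 = -15012 + 21*√85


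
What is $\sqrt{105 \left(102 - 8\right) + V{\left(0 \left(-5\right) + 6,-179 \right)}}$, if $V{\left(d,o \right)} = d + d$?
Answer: $9 \sqrt{122} \approx 99.408$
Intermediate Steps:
$V{\left(d,o \right)} = 2 d$
$\sqrt{105 \left(102 - 8\right) + V{\left(0 \left(-5\right) + 6,-179 \right)}} = \sqrt{105 \left(102 - 8\right) + 2 \left(0 \left(-5\right) + 6\right)} = \sqrt{105 \cdot 94 + 2 \left(0 + 6\right)} = \sqrt{9870 + 2 \cdot 6} = \sqrt{9870 + 12} = \sqrt{9882} = 9 \sqrt{122}$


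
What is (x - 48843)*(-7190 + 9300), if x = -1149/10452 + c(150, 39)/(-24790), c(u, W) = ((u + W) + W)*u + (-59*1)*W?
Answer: -6642737331739/64454 ≈ -1.0306e+8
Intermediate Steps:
c(u, W) = -59*W + u*(u + 2*W) (c(u, W) = ((W + u) + W)*u - 59*W = (u + 2*W)*u - 59*W = u*(u + 2*W) - 59*W = -59*W + u*(u + 2*W))
x = -900229/644540 (x = -1149/10452 + (150² - 59*39 + 2*39*150)/(-24790) = -1149*1/10452 + (22500 - 2301 + 11700)*(-1/24790) = -383/3484 + 31899*(-1/24790) = -383/3484 - 31899/24790 = -900229/644540 ≈ -1.3967)
(x - 48843)*(-7190 + 9300) = (-900229/644540 - 48843)*(-7190 + 9300) = -31482167449/644540*2110 = -6642737331739/64454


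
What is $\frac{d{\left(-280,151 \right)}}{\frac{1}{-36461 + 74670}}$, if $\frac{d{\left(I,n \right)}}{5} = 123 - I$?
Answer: $76991135$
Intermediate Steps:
$d{\left(I,n \right)} = 615 - 5 I$ ($d{\left(I,n \right)} = 5 \left(123 - I\right) = 615 - 5 I$)
$\frac{d{\left(-280,151 \right)}}{\frac{1}{-36461 + 74670}} = \frac{615 - -1400}{\frac{1}{-36461 + 74670}} = \frac{615 + 1400}{\frac{1}{38209}} = 2015 \frac{1}{\frac{1}{38209}} = 2015 \cdot 38209 = 76991135$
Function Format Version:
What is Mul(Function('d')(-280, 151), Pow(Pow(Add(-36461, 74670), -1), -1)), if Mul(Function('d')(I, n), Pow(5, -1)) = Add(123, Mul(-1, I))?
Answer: 76991135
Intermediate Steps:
Function('d')(I, n) = Add(615, Mul(-5, I)) (Function('d')(I, n) = Mul(5, Add(123, Mul(-1, I))) = Add(615, Mul(-5, I)))
Mul(Function('d')(-280, 151), Pow(Pow(Add(-36461, 74670), -1), -1)) = Mul(Add(615, Mul(-5, -280)), Pow(Pow(Add(-36461, 74670), -1), -1)) = Mul(Add(615, 1400), Pow(Pow(38209, -1), -1)) = Mul(2015, Pow(Rational(1, 38209), -1)) = Mul(2015, 38209) = 76991135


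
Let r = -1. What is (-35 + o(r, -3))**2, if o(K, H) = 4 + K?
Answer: 1024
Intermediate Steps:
(-35 + o(r, -3))**2 = (-35 + (4 - 1))**2 = (-35 + 3)**2 = (-32)**2 = 1024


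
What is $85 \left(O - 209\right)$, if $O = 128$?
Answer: $-6885$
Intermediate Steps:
$85 \left(O - 209\right) = 85 \left(128 - 209\right) = 85 \left(-81\right) = -6885$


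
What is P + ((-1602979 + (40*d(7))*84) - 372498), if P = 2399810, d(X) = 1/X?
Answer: 424813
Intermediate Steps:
d(X) = 1/X
P + ((-1602979 + (40*d(7))*84) - 372498) = 2399810 + ((-1602979 + (40/7)*84) - 372498) = 2399810 + ((-1602979 + 480) - 372498) = 2399810 + (-1602499 - 372498) = 2399810 - 1974997 = 424813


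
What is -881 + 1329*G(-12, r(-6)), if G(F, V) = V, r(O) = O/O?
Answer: 448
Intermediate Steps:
r(O) = 1
-881 + 1329*G(-12, r(-6)) = -881 + 1329*1 = -881 + 1329 = 448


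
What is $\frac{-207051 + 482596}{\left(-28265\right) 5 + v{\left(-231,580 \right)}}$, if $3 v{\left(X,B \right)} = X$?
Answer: $- \frac{275545}{141402} \approx -1.9487$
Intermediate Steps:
$v{\left(X,B \right)} = \frac{X}{3}$
$\frac{-207051 + 482596}{\left(-28265\right) 5 + v{\left(-231,580 \right)}} = \frac{-207051 + 482596}{\left(-28265\right) 5 + \frac{1}{3} \left(-231\right)} = \frac{275545}{-141325 - 77} = \frac{275545}{-141402} = 275545 \left(- \frac{1}{141402}\right) = - \frac{275545}{141402}$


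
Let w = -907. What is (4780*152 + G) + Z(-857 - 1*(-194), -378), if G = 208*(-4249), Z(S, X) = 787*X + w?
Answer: -455625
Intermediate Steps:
Z(S, X) = -907 + 787*X (Z(S, X) = 787*X - 907 = -907 + 787*X)
G = -883792
(4780*152 + G) + Z(-857 - 1*(-194), -378) = (4780*152 - 883792) + (-907 + 787*(-378)) = (726560 - 883792) + (-907 - 297486) = -157232 - 298393 = -455625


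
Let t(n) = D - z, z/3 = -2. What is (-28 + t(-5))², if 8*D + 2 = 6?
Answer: 1849/4 ≈ 462.25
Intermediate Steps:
z = -6 (z = 3*(-2) = -6)
D = ½ (D = -¼ + (⅛)*6 = -¼ + ¾ = ½ ≈ 0.50000)
t(n) = 13/2 (t(n) = ½ - 1*(-6) = ½ + 6 = 13/2)
(-28 + t(-5))² = (-28 + 13/2)² = (-43/2)² = 1849/4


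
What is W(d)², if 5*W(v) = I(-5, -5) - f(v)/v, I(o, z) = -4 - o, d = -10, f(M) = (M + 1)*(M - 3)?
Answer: 16129/2500 ≈ 6.4516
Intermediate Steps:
f(M) = (1 + M)*(-3 + M)
W(v) = ⅕ - (-3 + v² - 2*v)/(5*v) (W(v) = ((-4 - 1*(-5)) - (-3 + v² - 2*v)/v)/5 = ((-4 + 5) - (-3 + v² - 2*v)/v)/5 = (1 - (-3 + v² - 2*v)/v)/5 = ⅕ - (-3 + v² - 2*v)/(5*v))
W(d)² = ((⅕)*(3 - 1*(-10)² + 3*(-10))/(-10))² = ((⅕)*(-⅒)*(3 - 1*100 - 30))² = ((⅕)*(-⅒)*(3 - 100 - 30))² = ((⅕)*(-⅒)*(-127))² = (127/50)² = 16129/2500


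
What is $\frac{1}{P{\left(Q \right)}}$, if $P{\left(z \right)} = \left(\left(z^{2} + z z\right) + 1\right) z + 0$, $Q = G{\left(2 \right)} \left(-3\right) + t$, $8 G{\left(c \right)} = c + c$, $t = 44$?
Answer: $\frac{4}{614295} \approx 6.5115 \cdot 10^{-6}$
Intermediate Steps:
$G{\left(c \right)} = \frac{c}{4}$ ($G{\left(c \right)} = \frac{c + c}{8} = \frac{2 c}{8} = \frac{c}{4}$)
$Q = \frac{85}{2}$ ($Q = \frac{1}{4} \cdot 2 \left(-3\right) + 44 = \frac{1}{2} \left(-3\right) + 44 = - \frac{3}{2} + 44 = \frac{85}{2} \approx 42.5$)
$P{\left(z \right)} = z \left(1 + 2 z^{2}\right)$ ($P{\left(z \right)} = \left(\left(z^{2} + z^{2}\right) + 1\right) z + 0 = \left(2 z^{2} + 1\right) z + 0 = \left(1 + 2 z^{2}\right) z + 0 = z \left(1 + 2 z^{2}\right) + 0 = z \left(1 + 2 z^{2}\right)$)
$\frac{1}{P{\left(Q \right)}} = \frac{1}{\frac{85}{2} + 2 \left(\frac{85}{2}\right)^{3}} = \frac{1}{\frac{85}{2} + 2 \cdot \frac{614125}{8}} = \frac{1}{\frac{85}{2} + \frac{614125}{4}} = \frac{1}{\frac{614295}{4}} = \frac{4}{614295}$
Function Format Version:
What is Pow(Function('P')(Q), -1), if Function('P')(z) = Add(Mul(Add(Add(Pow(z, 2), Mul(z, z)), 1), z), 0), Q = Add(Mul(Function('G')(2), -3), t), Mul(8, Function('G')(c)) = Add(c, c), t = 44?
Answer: Rational(4, 614295) ≈ 6.5115e-6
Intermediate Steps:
Function('G')(c) = Mul(Rational(1, 4), c) (Function('G')(c) = Mul(Rational(1, 8), Add(c, c)) = Mul(Rational(1, 8), Mul(2, c)) = Mul(Rational(1, 4), c))
Q = Rational(85, 2) (Q = Add(Mul(Mul(Rational(1, 4), 2), -3), 44) = Add(Mul(Rational(1, 2), -3), 44) = Add(Rational(-3, 2), 44) = Rational(85, 2) ≈ 42.500)
Function('P')(z) = Mul(z, Add(1, Mul(2, Pow(z, 2)))) (Function('P')(z) = Add(Mul(Add(Add(Pow(z, 2), Pow(z, 2)), 1), z), 0) = Add(Mul(Add(Mul(2, Pow(z, 2)), 1), z), 0) = Add(Mul(Add(1, Mul(2, Pow(z, 2))), z), 0) = Add(Mul(z, Add(1, Mul(2, Pow(z, 2)))), 0) = Mul(z, Add(1, Mul(2, Pow(z, 2)))))
Pow(Function('P')(Q), -1) = Pow(Add(Rational(85, 2), Mul(2, Pow(Rational(85, 2), 3))), -1) = Pow(Add(Rational(85, 2), Mul(2, Rational(614125, 8))), -1) = Pow(Add(Rational(85, 2), Rational(614125, 4)), -1) = Pow(Rational(614295, 4), -1) = Rational(4, 614295)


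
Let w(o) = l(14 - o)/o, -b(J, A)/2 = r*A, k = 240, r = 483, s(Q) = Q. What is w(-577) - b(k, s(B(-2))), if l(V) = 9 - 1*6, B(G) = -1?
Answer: -557385/577 ≈ -966.00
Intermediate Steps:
l(V) = 3 (l(V) = 9 - 6 = 3)
b(J, A) = -966*A
w(o) = 3/o
w(-577) - b(k, s(B(-2))) = 3/(-577) - (-966)*(-1) = 3*(-1/577) - 1*966 = -3/577 - 966 = -557385/577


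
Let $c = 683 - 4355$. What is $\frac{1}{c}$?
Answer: $- \frac{1}{3672} \approx -0.00027233$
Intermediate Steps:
$c = -3672$ ($c = 683 - 4355 = -3672$)
$\frac{1}{c} = \frac{1}{-3672} = - \frac{1}{3672}$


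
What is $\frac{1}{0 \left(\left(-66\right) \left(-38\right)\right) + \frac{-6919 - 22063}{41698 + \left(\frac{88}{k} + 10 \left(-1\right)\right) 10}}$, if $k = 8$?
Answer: $- \frac{20854}{14491} \approx -1.4391$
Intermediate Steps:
$\frac{1}{0 \left(\left(-66\right) \left(-38\right)\right) + \frac{-6919 - 22063}{41698 + \left(\frac{88}{k} + 10 \left(-1\right)\right) 10}} = \frac{1}{0 \left(\left(-66\right) \left(-38\right)\right) + \frac{-6919 - 22063}{41698 + \left(\frac{88}{8} + 10 \left(-1\right)\right) 10}} = \frac{1}{0 \cdot 2508 - \frac{28982}{41698 + \left(88 \cdot \frac{1}{8} - 10\right) 10}} = \frac{1}{0 - \frac{28982}{41698 + \left(11 - 10\right) 10}} = \frac{1}{0 - \frac{28982}{41698 + 1 \cdot 10}} = \frac{1}{0 - \frac{28982}{41698 + 10}} = \frac{1}{0 - \frac{28982}{41708}} = \frac{1}{0 - \frac{14491}{20854}} = \frac{1}{- \frac{14491}{20854}} = - \frac{20854}{14491}$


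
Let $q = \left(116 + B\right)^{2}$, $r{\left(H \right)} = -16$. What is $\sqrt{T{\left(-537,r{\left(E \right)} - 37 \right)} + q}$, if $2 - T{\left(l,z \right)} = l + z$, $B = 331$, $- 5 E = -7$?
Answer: $\sqrt{200401} \approx 447.66$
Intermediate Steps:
$E = \frac{7}{5}$ ($E = \left(- \frac{1}{5}\right) \left(-7\right) = \frac{7}{5} \approx 1.4$)
$q = 199809$ ($q = \left(116 + 331\right)^{2} = 447^{2} = 199809$)
$T{\left(l,z \right)} = 2 - l - z$ ($T{\left(l,z \right)} = 2 - \left(l + z\right) = 2 - l - z$)
$\sqrt{T{\left(-537,r{\left(E \right)} - 37 \right)} + q} = \sqrt{\left(2 - -537 - \left(-16 - 37\right)\right) + 199809} = \sqrt{\left(2 + 537 - \left(-16 - 37\right)\right) + 199809} = \sqrt{\left(2 + 537 - -53\right) + 199809} = \sqrt{\left(2 + 537 + 53\right) + 199809} = \sqrt{592 + 199809} = \sqrt{200401}$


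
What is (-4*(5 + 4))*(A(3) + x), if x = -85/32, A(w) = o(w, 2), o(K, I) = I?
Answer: 189/8 ≈ 23.625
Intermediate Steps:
A(w) = 2
x = -85/32 (x = -85*1/32 = -85/32 ≈ -2.6563)
(-4*(5 + 4))*(A(3) + x) = (-4*(5 + 4))*(2 - 85/32) = -4*9*(-21/32) = -36*(-21/32) = 189/8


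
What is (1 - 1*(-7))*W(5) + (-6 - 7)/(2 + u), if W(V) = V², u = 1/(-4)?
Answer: 1348/7 ≈ 192.57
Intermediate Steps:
u = -¼ ≈ -0.25000
(1 - 1*(-7))*W(5) + (-6 - 7)/(2 + u) = (1 - 1*(-7))*5² + (-6 - 7)/(2 - ¼) = (1 + 7)*25 - 13/7/4 = 8*25 - 13*4/7 = 200 - 52/7 = 1348/7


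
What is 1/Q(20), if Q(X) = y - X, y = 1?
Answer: -1/19 ≈ -0.052632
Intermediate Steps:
Q(X) = 1 - X
1/Q(20) = 1/(1 - 1*20) = 1/(1 - 20) = 1/(-19) = -1/19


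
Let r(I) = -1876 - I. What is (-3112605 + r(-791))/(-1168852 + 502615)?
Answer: 3113690/666237 ≈ 4.6735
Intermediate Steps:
(-3112605 + r(-791))/(-1168852 + 502615) = (-3112605 + (-1876 - 1*(-791)))/(-1168852 + 502615) = (-3112605 + (-1876 + 791))/(-666237) = (-3112605 - 1085)*(-1/666237) = -3113690*(-1/666237) = 3113690/666237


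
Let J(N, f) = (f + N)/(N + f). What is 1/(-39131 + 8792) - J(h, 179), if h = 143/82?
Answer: -30340/30339 ≈ -1.0000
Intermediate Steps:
h = 143/82 (h = 143*(1/82) = 143/82 ≈ 1.7439)
J(N, f) = 1 (J(N, f) = (N + f)/(N + f) = 1)
1/(-39131 + 8792) - J(h, 179) = 1/(-39131 + 8792) - 1*1 = 1/(-30339) - 1 = -1/30339 - 1 = -30340/30339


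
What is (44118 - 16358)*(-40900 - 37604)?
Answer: -2179271040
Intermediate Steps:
(44118 - 16358)*(-40900 - 37604) = 27760*(-78504) = -2179271040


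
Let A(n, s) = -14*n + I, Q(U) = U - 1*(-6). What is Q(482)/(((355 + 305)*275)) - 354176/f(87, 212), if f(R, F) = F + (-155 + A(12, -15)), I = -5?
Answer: 4017687538/1315875 ≈ 3053.2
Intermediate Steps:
Q(U) = 6 + U (Q(U) = U + 6 = 6 + U)
A(n, s) = -5 - 14*n (A(n, s) = -14*n - 5 = -5 - 14*n)
f(R, F) = -328 + F (f(R, F) = F + (-155 + (-5 - 14*12)) = F + (-155 + (-5 - 168)) = F + (-155 - 173) = F - 328 = -328 + F)
Q(482)/(((355 + 305)*275)) - 354176/f(87, 212) = (6 + 482)/(((355 + 305)*275)) - 354176/(-328 + 212) = 488/((660*275)) - 354176/(-116) = 488/181500 - 354176*(-1/116) = 488*(1/181500) + 88544/29 = 122/45375 + 88544/29 = 4017687538/1315875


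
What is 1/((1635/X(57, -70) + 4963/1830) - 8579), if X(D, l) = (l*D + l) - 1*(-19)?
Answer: -273890/2349070331 ≈ -0.00011660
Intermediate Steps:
X(D, l) = 19 + l + D*l (X(D, l) = (D*l + l) + 19 = (l + D*l) + 19 = 19 + l + D*l)
1/((1635/X(57, -70) + 4963/1830) - 8579) = 1/((1635/(19 - 70 + 57*(-70)) + 4963/1830) - 8579) = 1/((1635/(19 - 70 - 3990) + 4963*(1/1830)) - 8579) = 1/((1635/(-4041) + 4963/1830) - 8579) = 1/((1635*(-1/4041) + 4963/1830) - 8579) = 1/((-545/1347 + 4963/1830) - 8579) = 1/(631979/273890 - 8579) = 1/(-2349070331/273890) = -273890/2349070331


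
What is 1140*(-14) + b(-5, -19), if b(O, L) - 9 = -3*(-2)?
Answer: -15945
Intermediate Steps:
b(O, L) = 15 (b(O, L) = 9 - 3*(-2) = 9 + 6 = 15)
1140*(-14) + b(-5, -19) = 1140*(-14) + 15 = -15960 + 15 = -15945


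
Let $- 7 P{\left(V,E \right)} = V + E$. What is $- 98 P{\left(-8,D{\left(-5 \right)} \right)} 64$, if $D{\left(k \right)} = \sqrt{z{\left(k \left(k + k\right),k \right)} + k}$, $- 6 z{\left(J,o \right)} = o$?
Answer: $-7168 + \frac{2240 i \sqrt{6}}{3} \approx -7168.0 + 1829.0 i$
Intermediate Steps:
$z{\left(J,o \right)} = - \frac{o}{6}$
$D{\left(k \right)} = \frac{\sqrt{30} \sqrt{k}}{6}$ ($D{\left(k \right)} = \sqrt{- \frac{k}{6} + k} = \sqrt{\frac{5 k}{6}} = \frac{\sqrt{30} \sqrt{k}}{6}$)
$P{\left(V,E \right)} = - \frac{E}{7} - \frac{V}{7}$ ($P{\left(V,E \right)} = - \frac{V + E}{7} = - \frac{E + V}{7} = - \frac{E}{7} - \frac{V}{7}$)
$- 98 P{\left(-8,D{\left(-5 \right)} \right)} 64 = - 98 \left(- \frac{\frac{1}{6} \sqrt{30} \sqrt{-5}}{7} - - \frac{8}{7}\right) 64 = - 98 \left(- \frac{\frac{1}{6} \sqrt{30} i \sqrt{5}}{7} + \frac{8}{7}\right) 64 = - 98 \left(- \frac{\frac{5}{6} i \sqrt{6}}{7} + \frac{8}{7}\right) 64 = - 98 \left(- \frac{5 i \sqrt{6}}{42} + \frac{8}{7}\right) 64 = - 98 \left(\frac{8}{7} - \frac{5 i \sqrt{6}}{42}\right) 64 = \left(-112 + \frac{35 i \sqrt{6}}{3}\right) 64 = -7168 + \frac{2240 i \sqrt{6}}{3}$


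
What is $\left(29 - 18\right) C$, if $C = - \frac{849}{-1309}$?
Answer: $\frac{849}{119} \approx 7.1345$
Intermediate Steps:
$C = \frac{849}{1309}$ ($C = \left(-849\right) \left(- \frac{1}{1309}\right) = \frac{849}{1309} \approx 0.64859$)
$\left(29 - 18\right) C = \left(29 - 18\right) \frac{849}{1309} = 11 \cdot \frac{849}{1309} = \frac{849}{119}$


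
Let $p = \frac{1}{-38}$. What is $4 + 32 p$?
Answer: $\frac{60}{19} \approx 3.1579$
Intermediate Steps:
$p = - \frac{1}{38} \approx -0.026316$
$4 + 32 p = 4 + 32 \left(- \frac{1}{38}\right) = 4 - \frac{16}{19} = \frac{60}{19}$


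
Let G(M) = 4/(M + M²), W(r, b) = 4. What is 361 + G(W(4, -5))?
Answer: 1806/5 ≈ 361.20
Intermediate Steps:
361 + G(W(4, -5)) = 361 + 4/(4*(1 + 4)) = 361 + 4*(¼)/5 = 361 + 4*(¼)*(⅕) = 361 + ⅕ = 1806/5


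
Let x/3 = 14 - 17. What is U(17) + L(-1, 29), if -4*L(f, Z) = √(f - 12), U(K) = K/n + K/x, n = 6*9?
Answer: -85/54 - I*√13/4 ≈ -1.5741 - 0.90139*I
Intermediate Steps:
x = -9 (x = 3*(14 - 17) = 3*(-3) = -9)
n = 54
U(K) = -5*K/54 (U(K) = K/54 + K/(-9) = K*(1/54) + K*(-⅑) = K/54 - K/9 = -5*K/54)
L(f, Z) = -√(-12 + f)/4 (L(f, Z) = -√(f - 12)/4 = -√(-12 + f)/4)
U(17) + L(-1, 29) = -5/54*17 - √(-12 - 1)/4 = -85/54 - I*√13/4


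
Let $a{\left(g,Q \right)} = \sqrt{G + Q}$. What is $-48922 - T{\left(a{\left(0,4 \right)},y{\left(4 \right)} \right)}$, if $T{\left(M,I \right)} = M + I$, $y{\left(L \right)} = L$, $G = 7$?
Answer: $-48926 - \sqrt{11} \approx -48929.0$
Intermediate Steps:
$a{\left(g,Q \right)} = \sqrt{7 + Q}$
$T{\left(M,I \right)} = I + M$
$-48922 - T{\left(a{\left(0,4 \right)},y{\left(4 \right)} \right)} = -48922 - \left(4 + \sqrt{7 + 4}\right) = -48922 - \left(4 + \sqrt{11}\right) = -48926 - \sqrt{11}$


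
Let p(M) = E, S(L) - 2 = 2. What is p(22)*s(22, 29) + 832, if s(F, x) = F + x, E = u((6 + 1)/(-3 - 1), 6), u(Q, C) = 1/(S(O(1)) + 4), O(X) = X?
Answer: 6707/8 ≈ 838.38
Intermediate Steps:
S(L) = 4 (S(L) = 2 + 2 = 4)
u(Q, C) = ⅛ (u(Q, C) = 1/(4 + 4) = 1/8 = ⅛)
E = ⅛ ≈ 0.12500
p(M) = ⅛
p(22)*s(22, 29) + 832 = (22 + 29)/8 + 832 = (⅛)*51 + 832 = 51/8 + 832 = 6707/8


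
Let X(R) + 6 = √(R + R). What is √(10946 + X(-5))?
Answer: √(10940 + I*√10) ≈ 104.59 + 0.015*I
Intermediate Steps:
X(R) = -6 + √2*√R (X(R) = -6 + √(R + R) = -6 + √(2*R) = -6 + √2*√R)
√(10946 + X(-5)) = √(10946 + (-6 + √2*√(-5))) = √(10946 + (-6 + √2*(I*√5))) = √(10946 + (-6 + I*√10)) = √(10940 + I*√10)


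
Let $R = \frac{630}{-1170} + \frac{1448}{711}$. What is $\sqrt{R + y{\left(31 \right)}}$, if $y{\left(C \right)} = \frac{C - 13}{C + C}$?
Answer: $\frac{2 \sqrt{4078669907}}{95511} \approx 1.3373$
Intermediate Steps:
$y{\left(C \right)} = \frac{-13 + C}{2 C}$
$R = \frac{13847}{9243}$ ($R = 630 \left(- \frac{1}{1170}\right) + 1448 \cdot \frac{1}{711} = - \frac{7}{13} + \frac{1448}{711} = \frac{13847}{9243} \approx 1.4981$)
$\sqrt{R + y{\left(31 \right)}} = \sqrt{\frac{13847}{9243} + \frac{-13 + 31}{2 \cdot 31}} = \sqrt{\frac{13847}{9243} + \frac{1}{2} \cdot \frac{1}{31} \cdot 18} = \sqrt{\frac{13847}{9243} + \frac{9}{31}} = \sqrt{\frac{512444}{286533}} = \frac{2 \sqrt{4078669907}}{95511}$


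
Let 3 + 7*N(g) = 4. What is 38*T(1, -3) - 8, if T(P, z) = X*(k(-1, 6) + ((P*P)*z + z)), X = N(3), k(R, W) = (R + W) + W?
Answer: 134/7 ≈ 19.143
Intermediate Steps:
N(g) = ⅐ (N(g) = -3/7 + (⅐)*4 = -3/7 + 4/7 = ⅐)
k(R, W) = R + 2*W
X = ⅐ ≈ 0.14286
T(P, z) = 11/7 + z/7 + z*P²/7 (T(P, z) = ((-1 + 2*6) + ((P*P)*z + z))/7 = ((-1 + 12) + (P²*z + z))/7 = (11 + (z*P² + z))/7 = (11 + (z + z*P²))/7 = (11 + z + z*P²)/7 = 11/7 + z/7 + z*P²/7)
38*T(1, -3) - 8 = 38*(11/7 + (⅐)*(-3) + (⅐)*(-3)*1²) - 8 = 38*(11/7 - 3/7 + (⅐)*(-3)*1) - 8 = 38*(11/7 - 3/7 - 3/7) - 8 = 38*(5/7) - 8 = 190/7 - 8 = 134/7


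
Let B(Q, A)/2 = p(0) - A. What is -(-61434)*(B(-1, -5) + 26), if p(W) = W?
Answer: 2211624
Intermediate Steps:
B(Q, A) = -2*A (B(Q, A) = 2*(0 - A) = 2*(-A) = -2*A)
-(-61434)*(B(-1, -5) + 26) = -(-61434)*(-2*(-5) + 26) = -(-61434)*(10 + 26) = -(-61434)*36 = -3413*(-648) = 2211624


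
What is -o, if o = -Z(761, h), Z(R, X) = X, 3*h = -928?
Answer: -928/3 ≈ -309.33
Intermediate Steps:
h = -928/3 (h = (1/3)*(-928) = -928/3 ≈ -309.33)
o = 928/3 (o = -1*(-928/3) = 928/3 ≈ 309.33)
-o = -1*928/3 = -928/3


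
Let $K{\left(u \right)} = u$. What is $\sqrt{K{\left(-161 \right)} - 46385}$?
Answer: $37 i \sqrt{34} \approx 215.75 i$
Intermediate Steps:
$\sqrt{K{\left(-161 \right)} - 46385} = \sqrt{-161 - 46385} = \sqrt{-46546} = 37 i \sqrt{34}$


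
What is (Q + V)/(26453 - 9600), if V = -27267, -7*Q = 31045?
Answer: -31702/16853 ≈ -1.8811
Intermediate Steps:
Q = -4435 (Q = -1/7*31045 = -4435)
(Q + V)/(26453 - 9600) = (-4435 - 27267)/(26453 - 9600) = -31702/16853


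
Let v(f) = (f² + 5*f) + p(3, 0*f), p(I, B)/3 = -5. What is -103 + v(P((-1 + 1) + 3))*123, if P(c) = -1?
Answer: -2440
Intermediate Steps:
p(I, B) = -15 (p(I, B) = 3*(-5) = -15)
v(f) = -15 + f² + 5*f (v(f) = (f² + 5*f) - 15 = -15 + f² + 5*f)
-103 + v(P((-1 + 1) + 3))*123 = -103 + (-15 + (-1)² + 5*(-1))*123 = -103 + (-15 + 1 - 5)*123 = -103 - 19*123 = -103 - 2337 = -2440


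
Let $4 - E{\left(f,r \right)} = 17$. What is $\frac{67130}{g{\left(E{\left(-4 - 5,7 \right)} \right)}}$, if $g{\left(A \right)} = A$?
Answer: $- \frac{67130}{13} \approx -5163.8$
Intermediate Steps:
$E{\left(f,r \right)} = -13$ ($E{\left(f,r \right)} = 4 - 17 = -13$)
$\frac{67130}{g{\left(E{\left(-4 - 5,7 \right)} \right)}} = \frac{67130}{-13} = 67130 \left(- \frac{1}{13}\right) = - \frac{67130}{13}$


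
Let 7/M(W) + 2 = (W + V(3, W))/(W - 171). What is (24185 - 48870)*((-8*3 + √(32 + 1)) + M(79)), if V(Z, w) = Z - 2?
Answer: 43075325/66 - 24685*√33 ≈ 5.1085e+5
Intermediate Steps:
V(Z, w) = -2 + Z
M(W) = 7/(-2 + (1 + W)/(-171 + W)) (M(W) = 7/(-2 + (W + (-2 + 3))/(W - 171)) = 7/(-2 + (W + 1)/(-171 + W)) = 7/(-2 + (1 + W)/(-171 + W)))
(24185 - 48870)*((-8*3 + √(32 + 1)) + M(79)) = (24185 - 48870)*((-8*3 + √(32 + 1)) + 7*(-171 + 79)/(343 - 1*79)) = -24685*((-24 + √33) + 7*(-92)/(343 - 79)) = -24685*((-24 + √33) + 7*(-92)/264) = -24685*((-24 + √33) + 7*(1/264)*(-92)) = -24685*((-24 + √33) - 161/66) = -24685*(-1745/66 + √33) = 43075325/66 - 24685*√33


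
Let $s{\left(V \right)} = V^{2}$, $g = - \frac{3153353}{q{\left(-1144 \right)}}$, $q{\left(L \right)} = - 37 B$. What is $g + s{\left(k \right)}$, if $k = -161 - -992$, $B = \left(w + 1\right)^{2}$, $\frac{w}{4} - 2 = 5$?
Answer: $\frac{21491339990}{31117} \approx 6.9066 \cdot 10^{5}$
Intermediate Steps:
$w = 28$ ($w = 8 + 4 \cdot 5 = 8 + 20 = 28$)
$B = 841$ ($B = \left(28 + 1\right)^{2} = 29^{2} = 841$)
$q{\left(L \right)} = -31117$ ($q{\left(L \right)} = \left(-37\right) 841 = -31117$)
$k = 831$ ($k = -161 + 992 = 831$)
$g = \frac{3153353}{31117}$ ($g = - \frac{3153353}{-31117} = \left(-3153353\right) \left(- \frac{1}{31117}\right) = \frac{3153353}{31117} \approx 101.34$)
$g + s{\left(k \right)} = \frac{3153353}{31117} + 831^{2} = \frac{3153353}{31117} + 690561 = \frac{21491339990}{31117}$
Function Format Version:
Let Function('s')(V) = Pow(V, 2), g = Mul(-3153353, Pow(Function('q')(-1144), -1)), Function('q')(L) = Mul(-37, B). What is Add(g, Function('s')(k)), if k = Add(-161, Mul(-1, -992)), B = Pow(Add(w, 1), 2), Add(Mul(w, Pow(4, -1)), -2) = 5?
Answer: Rational(21491339990, 31117) ≈ 6.9066e+5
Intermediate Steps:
w = 28 (w = Add(8, Mul(4, 5)) = Add(8, 20) = 28)
B = 841 (B = Pow(Add(28, 1), 2) = Pow(29, 2) = 841)
Function('q')(L) = -31117 (Function('q')(L) = Mul(-37, 841) = -31117)
k = 831 (k = Add(-161, 992) = 831)
g = Rational(3153353, 31117) (g = Mul(-3153353, Pow(-31117, -1)) = Mul(-3153353, Rational(-1, 31117)) = Rational(3153353, 31117) ≈ 101.34)
Add(g, Function('s')(k)) = Add(Rational(3153353, 31117), Pow(831, 2)) = Add(Rational(3153353, 31117), 690561) = Rational(21491339990, 31117)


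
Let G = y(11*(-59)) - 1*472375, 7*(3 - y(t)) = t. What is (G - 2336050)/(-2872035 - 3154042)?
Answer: 19658305/42182539 ≈ 0.46603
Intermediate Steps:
y(t) = 3 - t/7
G = -3305955/7 (G = (3 - 11*(-59)/7) - 1*472375 = (3 - ⅐*(-649)) - 472375 = (3 + 649/7) - 472375 = 670/7 - 472375 = -3305955/7 ≈ -4.7228e+5)
(G - 2336050)/(-2872035 - 3154042) = (-3305955/7 - 2336050)/(-2872035 - 3154042) = -19658305/7/(-6026077) = -19658305/7*(-1/6026077) = 19658305/42182539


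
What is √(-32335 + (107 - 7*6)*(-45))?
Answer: 2*I*√8815 ≈ 187.78*I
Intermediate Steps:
√(-32335 + (107 - 7*6)*(-45)) = √(-32335 + (107 - 42)*(-45)) = √(-32335 + 65*(-45)) = √(-32335 - 2925) = √(-35260) = 2*I*√8815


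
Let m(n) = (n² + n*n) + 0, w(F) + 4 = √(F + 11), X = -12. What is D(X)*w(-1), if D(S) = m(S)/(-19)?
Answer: 1152/19 - 288*√10/19 ≈ 12.698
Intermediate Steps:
w(F) = -4 + √(11 + F) (w(F) = -4 + √(F + 11) = -4 + √(11 + F))
m(n) = 2*n² (m(n) = (n² + n²) + 0 = 2*n² + 0 = 2*n²)
D(S) = -2*S²/19 (D(S) = (2*S²)/(-19) = (2*S²)*(-1/19) = -2*S²/19)
D(X)*w(-1) = (-2/19*(-12)²)*(-4 + √(11 - 1)) = (-2/19*144)*(-4 + √10) = -288*(-4 + √10)/19 = 1152/19 - 288*√10/19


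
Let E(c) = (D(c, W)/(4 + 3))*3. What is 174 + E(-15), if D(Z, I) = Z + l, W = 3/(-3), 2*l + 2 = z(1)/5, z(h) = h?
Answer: 11703/70 ≈ 167.19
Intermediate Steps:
l = -9/10 (l = -1 + (1/5)/2 = -1 + (1*(1/5))/2 = -1 + (1/2)*(1/5) = -1 + 1/10 = -9/10 ≈ -0.90000)
W = -1 (W = 3*(-1/3) = -1)
D(Z, I) = -9/10 + Z (D(Z, I) = Z - 9/10 = -9/10 + Z)
E(c) = -27/70 + 3*c/7 (E(c) = ((-9/10 + c)/(4 + 3))*3 = ((-9/10 + c)/7)*3 = ((-9/10 + c)*(1/7))*3 = (-9/70 + c/7)*3 = -27/70 + 3*c/7)
174 + E(-15) = 174 + (-27/70 + (3/7)*(-15)) = 174 + (-27/70 - 45/7) = 174 - 477/70 = 11703/70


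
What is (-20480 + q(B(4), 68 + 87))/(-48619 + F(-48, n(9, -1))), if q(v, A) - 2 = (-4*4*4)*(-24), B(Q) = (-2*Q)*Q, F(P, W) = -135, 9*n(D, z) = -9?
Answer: 9471/24377 ≈ 0.38852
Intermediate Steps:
n(D, z) = -1 (n(D, z) = (⅑)*(-9) = -1)
B(Q) = -2*Q²
q(v, A) = 1538 (q(v, A) = 2 + (-4*4*4)*(-24) = 2 - 16*4*(-24) = 2 - 64*(-24) = 2 + 1536 = 1538)
(-20480 + q(B(4), 68 + 87))/(-48619 + F(-48, n(9, -1))) = (-20480 + 1538)/(-48619 - 135) = -18942/(-48754) = -18942*(-1/48754) = 9471/24377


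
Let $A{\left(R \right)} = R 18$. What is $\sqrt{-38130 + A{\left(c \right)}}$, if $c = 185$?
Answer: $20 i \sqrt{87} \approx 186.55 i$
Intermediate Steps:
$A{\left(R \right)} = 18 R$
$\sqrt{-38130 + A{\left(c \right)}} = \sqrt{-38130 + 18 \cdot 185} = \sqrt{-38130 + 3330} = \sqrt{-34800} = 20 i \sqrt{87}$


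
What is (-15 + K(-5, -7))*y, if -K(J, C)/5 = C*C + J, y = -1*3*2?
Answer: 1410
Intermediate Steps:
y = -6 (y = -3*2 = -6)
K(J, C) = -5*J - 5*C² (K(J, C) = -5*(C*C + J) = -5*(C² + J) = -5*(J + C²) = -5*J - 5*C²)
(-15 + K(-5, -7))*y = (-15 + (-5*(-5) - 5*(-7)²))*(-6) = (-15 + (25 - 5*49))*(-6) = (-15 + (25 - 245))*(-6) = (-15 - 220)*(-6) = -235*(-6) = 1410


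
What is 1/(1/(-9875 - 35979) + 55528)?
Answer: 45854/2546180911 ≈ 1.8009e-5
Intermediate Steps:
1/(1/(-9875 - 35979) + 55528) = 1/(1/(-45854) + 55528) = 1/(-1/45854 + 55528) = 1/(2546180911/45854) = 45854/2546180911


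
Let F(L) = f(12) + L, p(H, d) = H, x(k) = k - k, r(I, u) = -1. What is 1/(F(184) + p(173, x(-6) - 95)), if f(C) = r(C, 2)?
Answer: 1/356 ≈ 0.0028090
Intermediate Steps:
x(k) = 0
f(C) = -1
F(L) = -1 + L
1/(F(184) + p(173, x(-6) - 95)) = 1/((-1 + 184) + 173) = 1/(183 + 173) = 1/356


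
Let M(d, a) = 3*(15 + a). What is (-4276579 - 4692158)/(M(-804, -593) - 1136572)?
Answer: 8968737/1138306 ≈ 7.8790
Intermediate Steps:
M(d, a) = 45 + 3*a
(-4276579 - 4692158)/(M(-804, -593) - 1136572) = (-4276579 - 4692158)/((45 + 3*(-593)) - 1136572) = -8968737/((45 - 1779) - 1136572) = -8968737/(-1734 - 1136572) = -8968737/(-1138306) = -8968737*(-1/1138306) = 8968737/1138306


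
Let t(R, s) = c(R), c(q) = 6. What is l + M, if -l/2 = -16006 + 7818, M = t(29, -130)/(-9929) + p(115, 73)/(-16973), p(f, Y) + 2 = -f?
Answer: 2759765100647/168524917 ≈ 16376.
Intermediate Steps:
p(f, Y) = -2 - f
t(R, s) = 6
M = 1059855/168524917 (M = 6/(-9929) + (-2 - 1*115)/(-16973) = 6*(-1/9929) + (-2 - 115)*(-1/16973) = -6/9929 - 117*(-1/16973) = -6/9929 + 117/16973 = 1059855/168524917 ≈ 0.0062890)
l = 16376 (l = -2*(-16006 + 7818) = -2*(-8188) = 16376)
l + M = 16376 + 1059855/168524917 = 2759765100647/168524917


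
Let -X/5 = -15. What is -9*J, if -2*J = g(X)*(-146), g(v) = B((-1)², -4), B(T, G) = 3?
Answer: -1971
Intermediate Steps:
X = 75 (X = -5*(-15) = 75)
g(v) = 3
J = 219 (J = -3*(-146)/2 = -½*(-438) = 219)
-9*J = -9*219 = -1971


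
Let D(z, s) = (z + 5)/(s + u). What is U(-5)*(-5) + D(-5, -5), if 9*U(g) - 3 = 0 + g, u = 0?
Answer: 10/9 ≈ 1.1111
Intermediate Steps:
D(z, s) = (5 + z)/s (D(z, s) = (z + 5)/(s + 0) = (5 + z)/s)
U(g) = 1/3 + g/9 (U(g) = 1/3 + (0 + g)/9 = 1/3 + g/9)
U(-5)*(-5) + D(-5, -5) = (1/3 + (1/9)*(-5))*(-5) + (5 - 5)/(-5) = (1/3 - 5/9)*(-5) - 1/5*0 = -2/9*(-5) + 0 = 10/9 + 0 = 10/9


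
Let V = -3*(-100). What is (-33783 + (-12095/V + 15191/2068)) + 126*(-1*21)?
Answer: -51411379/1410 ≈ -36462.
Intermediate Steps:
V = 300
(-33783 + (-12095/V + 15191/2068)) + 126*(-1*21) = (-33783 + (-12095/300 + 15191/2068)) + 126*(-1*21) = (-33783 + (-12095*1/300 + 15191*(1/2068))) + 126*(-21) = (-33783 + (-2419/60 + 1381/188)) - 2646 = (-33783 - 46489/1410) - 2646 = -47680519/1410 - 2646 = -51411379/1410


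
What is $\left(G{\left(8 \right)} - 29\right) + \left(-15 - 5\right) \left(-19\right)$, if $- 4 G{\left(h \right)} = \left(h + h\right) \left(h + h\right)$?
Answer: $287$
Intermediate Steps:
$G{\left(h \right)} = - h^{2}$ ($G{\left(h \right)} = - \frac{\left(h + h\right) \left(h + h\right)}{4} = - \frac{2 h 2 h}{4} = - \frac{4 h^{2}}{4} = - h^{2}$)
$\left(G{\left(8 \right)} - 29\right) + \left(-15 - 5\right) \left(-19\right) = \left(- 8^{2} - 29\right) + \left(-15 - 5\right) \left(-19\right) = \left(\left(-1\right) 64 - 29\right) - -380 = \left(-64 - 29\right) + 380 = -93 + 380 = 287$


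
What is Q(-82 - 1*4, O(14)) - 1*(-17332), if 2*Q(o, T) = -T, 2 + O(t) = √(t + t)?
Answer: 17333 - √7 ≈ 17330.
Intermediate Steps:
O(t) = -2 + √2*√t (O(t) = -2 + √(t + t) = -2 + √(2*t) = -2 + √2*√t)
Q(o, T) = -T/2 (Q(o, T) = (-T)/2 = -T/2)
Q(-82 - 1*4, O(14)) - 1*(-17332) = -(-2 + √2*√14)/2 - 1*(-17332) = -(-2 + 2*√7)/2 + 17332 = (1 - √7) + 17332 = 17333 - √7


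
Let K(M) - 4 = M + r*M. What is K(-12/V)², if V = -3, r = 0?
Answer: 64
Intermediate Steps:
K(M) = 4 + M (K(M) = 4 + (M + 0*M) = 4 + (M + 0) = 4 + M)
K(-12/V)² = (4 - 12/(-3))² = (4 - 12*(-⅓))² = (4 + 4)² = 8² = 64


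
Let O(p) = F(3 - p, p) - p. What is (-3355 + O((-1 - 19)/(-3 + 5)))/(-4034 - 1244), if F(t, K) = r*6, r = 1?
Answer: 477/754 ≈ 0.63263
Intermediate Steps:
F(t, K) = 6 (F(t, K) = 1*6 = 6)
O(p) = 6 - p
(-3355 + O((-1 - 19)/(-3 + 5)))/(-4034 - 1244) = (-3355 + (6 - (-1 - 19)/(-3 + 5)))/(-4034 - 1244) = (-3355 + (6 - (-20)/2))/(-5278) = (-3355 + (6 - (-20)/2))*(-1/5278) = (-3355 + (6 - 1*(-10)))*(-1/5278) = (-3355 + (6 + 10))*(-1/5278) = (-3355 + 16)*(-1/5278) = -3339*(-1/5278) = 477/754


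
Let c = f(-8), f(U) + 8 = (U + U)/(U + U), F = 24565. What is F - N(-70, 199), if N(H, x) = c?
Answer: 24572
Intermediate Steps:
f(U) = -7 (f(U) = -8 + (U + U)/(U + U) = -8 + (2*U)/((2*U)) = -8 + (2*U)*(1/(2*U)) = -8 + 1 = -7)
c = -7
N(H, x) = -7
F - N(-70, 199) = 24565 - 1*(-7) = 24565 + 7 = 24572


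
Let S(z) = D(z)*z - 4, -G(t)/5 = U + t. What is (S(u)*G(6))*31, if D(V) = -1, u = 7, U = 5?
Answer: 18755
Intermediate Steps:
G(t) = -25 - 5*t (G(t) = -5*(5 + t) = -25 - 5*t)
S(z) = -4 - z (S(z) = -z - 4 = -4 - z)
(S(u)*G(6))*31 = ((-4 - 1*7)*(-25 - 5*6))*31 = ((-4 - 7)*(-25 - 30))*31 = -11*(-55)*31 = 605*31 = 18755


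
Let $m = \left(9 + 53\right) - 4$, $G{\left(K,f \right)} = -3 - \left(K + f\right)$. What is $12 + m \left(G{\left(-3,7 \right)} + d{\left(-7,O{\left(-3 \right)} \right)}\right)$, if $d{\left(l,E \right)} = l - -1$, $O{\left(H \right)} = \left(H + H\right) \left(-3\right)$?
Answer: $-742$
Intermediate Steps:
$O{\left(H \right)} = - 6 H$ ($O{\left(H \right)} = 2 H \left(-3\right) = - 6 H$)
$G{\left(K,f \right)} = -3 - K - f$ ($G{\left(K,f \right)} = -3 - \left(K + f\right) = -3 - K - f$)
$d{\left(l,E \right)} = 1 + l$ ($d{\left(l,E \right)} = l + 1 = 1 + l$)
$m = 58$ ($m = 62 - 4 = 58$)
$12 + m \left(G{\left(-3,7 \right)} + d{\left(-7,O{\left(-3 \right)} \right)}\right) = 12 + 58 \left(\left(-3 - -3 - 7\right) + \left(1 - 7\right)\right) = 12 + 58 \left(\left(-3 + 3 - 7\right) - 6\right) = 12 + 58 \left(-7 - 6\right) = 12 + 58 \left(-13\right) = 12 - 754 = -742$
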